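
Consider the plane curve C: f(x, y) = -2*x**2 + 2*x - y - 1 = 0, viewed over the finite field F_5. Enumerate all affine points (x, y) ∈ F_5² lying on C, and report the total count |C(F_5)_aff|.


Affine F_5-points: {(0, 4), (1, 4), (2, 0), (3, 2), (4, 0)}; count = 5.

For each of the 25 pairs (x, y) ∈ F_5², evaluate f(x, y) mod 5. Record the zeros.
  x = 0: [0↦4, 1↦3, 2↦2, 3↦1, 4↦0]  zeros at y ∈ {4}
  x = 1: [0↦4, 1↦3, 2↦2, 3↦1, 4↦0]  zeros at y ∈ {4}
  x = 2: [0↦0, 1↦4, 2↦3, 3↦2, 4↦1]  zeros at y ∈ {0}
  x = 3: [0↦2, 1↦1, 2↦0, 3↦4, 4↦3]  zeros at y ∈ {2}
  x = 4: [0↦0, 1↦4, 2↦3, 3↦2, 4↦1]  zeros at y ∈ {0}
Collecting zeros: affine points = {(0, 4), (1, 4), (2, 0), (3, 2), (4, 0)}.
Total count |C(F_5)_aff| = 5.


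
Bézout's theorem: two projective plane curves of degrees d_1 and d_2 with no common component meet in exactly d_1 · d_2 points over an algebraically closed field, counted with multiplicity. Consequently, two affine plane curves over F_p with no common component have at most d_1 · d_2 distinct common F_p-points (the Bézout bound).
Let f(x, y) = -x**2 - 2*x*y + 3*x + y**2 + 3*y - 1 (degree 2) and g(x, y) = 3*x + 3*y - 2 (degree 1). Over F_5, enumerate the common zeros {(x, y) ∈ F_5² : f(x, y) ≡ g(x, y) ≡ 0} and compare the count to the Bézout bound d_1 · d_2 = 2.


Common zeros: {(4, 0)}; count = 1; Bézout bound = 2.

deg(f) = 2, deg(g) = 1, so Bézout bound = 2.
Scan x ∈ F_5. For each x, list the y ∈ F_5 with f(x, y) ≡ 0 and those with g(x, y) ≡ 0 (mod 5); the common zeros in that column are the intersection.
  x = 0: f ≡ 0 at y ∈ ∅; g ≡ 0 at y ∈ {4}; common: ∅.
  x = 1: f ≡ 0 at y ∈ ∅; g ≡ 0 at y ∈ {3}; common: ∅.
  x = 2: f ≡ 0 at y ∈ ∅; g ≡ 0 at y ∈ {2}; common: ∅.
  x = 3: f ≡ 0 at y ∈ ∅; g ≡ 0 at y ∈ {1}; common: ∅.
  x = 4: f ≡ 0 at y ∈ {0}; g ≡ 0 at y ∈ {0}; common: {0}.
Collecting: common zeros = {(4, 0)}, so the count is 1.
Comparison with the Bézout bound: 1 ≤ 2 = deg(f)·deg(g), as expected for curves with no common component (the affine F_5-count falls short of the bound because intersections may lie at infinity, over extension fields, or carry multiplicity).


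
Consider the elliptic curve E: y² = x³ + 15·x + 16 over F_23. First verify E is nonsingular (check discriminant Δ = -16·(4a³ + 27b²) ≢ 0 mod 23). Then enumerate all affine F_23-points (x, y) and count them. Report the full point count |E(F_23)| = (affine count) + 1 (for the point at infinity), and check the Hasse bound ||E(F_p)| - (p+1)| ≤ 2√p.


Affine points = {(0, 4), (0, 19), (1, 3), (1, 20), (2, 10), (2, 13), (4, 5), (4, 18), (5, 3), (5, 20), (6, 0), (7, 2), (7, 21), (8, 2), (8, 21), (9, 11), (9, 12), (10, 4), (10, 19), (13, 4), (13, 19), (14, 7), (14, 16), (17, 3), (17, 20), (18, 0), (20, 6), (20, 17), (21, 1), (21, 22), (22, 0)}; affine count = 31; |E(F_23)| = 32.

Discriminant check: Δ ∝ 4a³ + 27b² = 4·15³ + 27·16² = 4·3375 + 27·256 ≡ 11 (mod 23). Nonzero ⇒ E is nonsingular.
For each x ∈ F_23, compute rhs = x³ + 15·x + 16 mod 23, then count y ∈ F_23 with y² ≡ rhs.
  x = 0: rhs = 16, matching y values: 4, 19 (2 points).
  x = 1: rhs = 9, matching y values: 3, 20 (2 points).
  x = 2: rhs = 8, matching y values: 10, 13 (2 points).
  x = 3: rhs = 19, matching y values: none (0 points).
  x = 4: rhs = 2, matching y values: 5, 18 (2 points).
  x = 5: rhs = 9, matching y values: 3, 20 (2 points).
  x = 6: rhs = 0, matching y values: 0 (1 points).
  x = 7: rhs = 4, matching y values: 2, 21 (2 points).
  x = 8: rhs = 4, matching y values: 2, 21 (2 points).
  x = 9: rhs = 6, matching y values: 11, 12 (2 points).
  x = 10: rhs = 16, matching y values: 4, 19 (2 points).
  x = 11: rhs = 17, matching y values: none (0 points).
  x = 12: rhs = 15, matching y values: none (0 points).
  x = 13: rhs = 16, matching y values: 4, 19 (2 points).
  x = 14: rhs = 3, matching y values: 7, 16 (2 points).
  x = 15: rhs = 5, matching y values: none (0 points).
  x = 16: rhs = 5, matching y values: none (0 points).
  x = 17: rhs = 9, matching y values: 3, 20 (2 points).
  x = 18: rhs = 0, matching y values: 0 (1 points).
  x = 19: rhs = 7, matching y values: none (0 points).
  x = 20: rhs = 13, matching y values: 6, 17 (2 points).
  x = 21: rhs = 1, matching y values: 1, 22 (2 points).
  x = 22: rhs = 0, matching y values: 0 (1 points).
Total affine count: 31.
Full point count |E(F_23)| = 31 + 1 = 32.
Hasse bound: |32 − (23+1)| = |8| = 8 ≤ 2√23 ≈ 9.5917 ✓.


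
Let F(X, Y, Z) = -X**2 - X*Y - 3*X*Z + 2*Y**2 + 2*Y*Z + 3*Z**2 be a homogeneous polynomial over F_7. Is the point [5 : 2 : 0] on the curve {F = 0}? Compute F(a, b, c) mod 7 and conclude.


F(5,2,0) ≡ 1 (mod 7); P is NOT on the curve.

Evaluate F(5, 2, 0) term-by-term (mod 7).
  -X**2 ↦ -1·25·1·1 = -25
  -X*Y ↦ -1·5·2·1 = -10
  -3*X*Z ↦ -3·5·1·0 = 0
  2*Y**2 ↦ 2·1·4·1 = 8
  2*Y*Z ↦ 2·1·2·0 = 0
  3*Z**2 ↦ 3·1·1·0 = 0
Sum: F(5, 2, 0) = (-25) + (-10) + (0) + (8) + (0) + (0) = -27.
Reducing mod 7: -27 ≡ 1 (mod 7).
Since F(a, b, c) ≡ 1 ≠ 0 (mod 7), P does NOT lie on the curve.


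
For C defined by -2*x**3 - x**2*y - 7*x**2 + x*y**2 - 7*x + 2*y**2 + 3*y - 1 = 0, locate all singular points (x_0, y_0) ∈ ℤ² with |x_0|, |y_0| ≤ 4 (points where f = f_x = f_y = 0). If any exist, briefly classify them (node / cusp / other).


Singular points: {(-1, -1)}; classification: cusp.

Compute partial derivatives:
  f_x = -6*x**2 - 2*x*y - 14*x + y**2 - 7.
  f_y = -x**2 + 2*x*y + 4*y + 3.
Scan x_0 ∈ {−4, ..., 4}. For each x_0, f_y(x_0, y) is a polynomial in y; find its integer roots y ∈ {−4, ..., 4}, then test f_x and f at those candidates.
  x = -4: f_y(-4, y) = -4*y - 13; no integer root y with |y| ≤ 4.
  x = -3: f_y(-3, y) = -2*y - 6; vanishes at y ∈ {-3}. (-3, -3): f_x = -28 ≠ 0.
  x = -2: f_y(-2, y) = -1; no integer root y with |y| ≤ 4.
  x = -1: f_y(-1, y) = 2*y + 2; vanishes at y ∈ {-1}. (-1, -1): f_x = 0, f = 0 — SINGULAR.
  x = 0: f_y(0, y) = 4*y + 3; no integer root y with |y| ≤ 4.
  x = 1: f_y(1, y) = 6*y + 2; no integer root y with |y| ≤ 4.
  x = 2: f_y(2, y) = 8*y - 1; no integer root y with |y| ≤ 4.
  x = 3: f_y(3, y) = 10*y - 6; no integer root y with |y| ≤ 4.
  x = 4: f_y(4, y) = 12*y - 13; no integer root y with |y| ≤ 4.
Only singular point on the grid: (-1, -1).
Classify: substitute x = -1 + u, y = -1 + v and expand: f = -2*u**3 - u**2*v + u*v**2 + v**2.
No constant or linear terms (consistent with a singular point). Quadratic part: v**2. Cubic part: -2*u**3 - u**2*v + u*v**2.
The quadratic part v**2 is a perfect square, so there is a single (double) tangent line v = 0, i.e. y = -1. Restricting the cubic part to that line (v = 0) leaves -2*u**3 ≠ 0, so f is not divisible by v and the branch is v² ≈ 2*u**3 to lowest order — this is a cusp.
Classification: cusp.


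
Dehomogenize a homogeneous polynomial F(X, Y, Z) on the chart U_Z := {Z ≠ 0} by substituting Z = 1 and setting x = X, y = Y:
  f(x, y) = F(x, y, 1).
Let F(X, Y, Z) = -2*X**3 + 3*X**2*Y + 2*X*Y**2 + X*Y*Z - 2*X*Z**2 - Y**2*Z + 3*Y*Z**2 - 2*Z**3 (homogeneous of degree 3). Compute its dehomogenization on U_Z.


f(x, y) = -2*x**3 + 3*x**2*y + 2*x*y**2 + x*y - 2*x - y**2 + 3*y - 2

On U_Z we set Z = 1. Each monomial c·X^i·Y^j·Z^k in F becomes c·x^i·y^j·1^k = c·x^i·y^j.
Substituting Z = 1: F(X, Y, 1) = -2*x**3 + 3*x**2*y + 2*x*y**2 + x*y - 2*x - y**2 + 3*y - 2.
Note: deg(f) ≤ deg(F) = 3; strict inequality happens when F is divisible by Z (lost terms).


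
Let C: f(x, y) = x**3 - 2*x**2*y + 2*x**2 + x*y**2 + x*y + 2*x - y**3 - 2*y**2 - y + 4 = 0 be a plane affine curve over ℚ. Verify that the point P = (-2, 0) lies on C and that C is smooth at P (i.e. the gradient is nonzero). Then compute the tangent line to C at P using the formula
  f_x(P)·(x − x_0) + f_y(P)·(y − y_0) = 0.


Tangent line at P: 6*x - 11*y + 12 = 0.

Step 1: f(-2, 0) = 0, so P lies on C.
Step 2: partial derivatives
  f_x(x, y) = 3*x**2 - 4*x*y + 4*x + y**2 + y + 2, f_y(x, y) = -2*x**2 + 2*x*y + x - 3*y**2 - 4*y - 1.
  f_x(P) = 6, f_y(P) = -11 (gradient nonzero, so P is smooth).
Step 3: tangent line at P: 6·(x − -2) + -11·(y − 0) = 0.
Expanding: 6*x - 11*y + 12 = 0.


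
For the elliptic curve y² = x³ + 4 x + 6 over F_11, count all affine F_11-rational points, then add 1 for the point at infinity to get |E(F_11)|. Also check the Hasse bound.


Affine points = {(1, 0), (2, 0), (3, 1), (3, 10), (4, 3), (4, 8), (6, 2), (6, 9), (7, 5), (7, 6), (8, 0), (9, 1), (9, 10), (10, 1), (10, 10)}; affine count = 15; |E(F_11)| = 16.

Discriminant check: Δ ∝ 4a³ + 27b² = 4·4³ + 27·6² = 4·64 + 27·36 ≡ 7 (mod 11). Nonzero ⇒ E is nonsingular.
For each x ∈ F_11, compute rhs = x³ + 4·x + 6 mod 11, then count y ∈ F_11 with y² ≡ rhs.
  x = 0: rhs = 6, matching y values: none (0 points).
  x = 1: rhs = 0, matching y values: 0 (1 points).
  x = 2: rhs = 0, matching y values: 0 (1 points).
  x = 3: rhs = 1, matching y values: 1, 10 (2 points).
  x = 4: rhs = 9, matching y values: 3, 8 (2 points).
  x = 5: rhs = 8, matching y values: none (0 points).
  x = 6: rhs = 4, matching y values: 2, 9 (2 points).
  x = 7: rhs = 3, matching y values: 5, 6 (2 points).
  x = 8: rhs = 0, matching y values: 0 (1 points).
  x = 9: rhs = 1, matching y values: 1, 10 (2 points).
  x = 10: rhs = 1, matching y values: 1, 10 (2 points).
Total affine count: 15.
Full point count |E(F_11)| = 15 + 1 = 16.
Hasse bound: |16 − (11+1)| = |4| = 4 ≤ 2√11 ≈ 6.6332 ✓.


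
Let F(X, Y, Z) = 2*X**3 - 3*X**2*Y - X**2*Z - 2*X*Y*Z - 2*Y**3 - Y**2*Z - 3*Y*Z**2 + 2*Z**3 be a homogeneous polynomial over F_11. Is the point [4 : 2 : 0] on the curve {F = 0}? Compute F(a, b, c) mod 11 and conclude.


F(4,2,0) ≡ 5 (mod 11); P is NOT on the curve.

Evaluate F(4, 2, 0) term-by-term (mod 11).
  2*X**3 ↦ 2·64·1·1 = 128
  -3*X**2*Y ↦ -3·16·2·1 = -96
  -X**2*Z ↦ -1·16·1·0 = 0
  -2*X*Y*Z ↦ -2·4·2·0 = 0
  -2*Y**3 ↦ -2·1·8·1 = -16
  -Y**2*Z ↦ -1·1·4·0 = 0
  -3*Y*Z**2 ↦ -3·1·2·0 = 0
  2*Z**3 ↦ 2·1·1·0 = 0
Sum: F(4, 2, 0) = (128) + (-96) + (0) + (0) + (-16) + (0) + (0) + (0) = 16.
Reducing mod 11: 16 ≡ 5 (mod 11).
Since F(a, b, c) ≡ 5 ≠ 0 (mod 11), P does NOT lie on the curve.


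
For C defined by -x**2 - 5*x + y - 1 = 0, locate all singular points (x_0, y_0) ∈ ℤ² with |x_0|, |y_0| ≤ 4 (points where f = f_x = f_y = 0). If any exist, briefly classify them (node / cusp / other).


No singular points in the scanned grid; C is smooth there.

Compute partial derivatives:
  f_x = -2*x - 5.
  f_y = 1.
f_y = 1 is a nonzero constant, so f_y never vanishes: no point (x, y) can satisfy f = f_x = f_y = 0. In particular no (x, y) ∈ {−4, ..., 4}² is singular; the curve is smooth.


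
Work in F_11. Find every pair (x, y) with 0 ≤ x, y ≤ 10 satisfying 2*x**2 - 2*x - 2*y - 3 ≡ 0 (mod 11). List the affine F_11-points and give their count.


Affine F_11-points: {(0, 4), (1, 4), (2, 6), (3, 10), (4, 5), (5, 2), (6, 1), (7, 2), (8, 5), (9, 10), (10, 6)}; count = 11.

For each of the 121 pairs (x, y) ∈ F_11², evaluate f(x, y) mod 11. Record the zeros.
  x = 0: [0↦8, 1↦6, 2↦4, 3↦2, 4↦0, 5↦9, 6↦7, 7↦5, 8↦3, 9↦1, 10↦10]  zeros at y ∈ {4}
  x = 1: [0↦8, 1↦6, 2↦4, 3↦2, 4↦0, 5↦9, 6↦7, 7↦5, 8↦3, 9↦1, 10↦10]  zeros at y ∈ {4}
  x = 2: [0↦1, 1↦10, 2↦8, 3↦6, 4↦4, 5↦2, 6↦0, 7↦9, 8↦7, 9↦5, 10↦3]  zeros at y ∈ {6}
  x = 3: [0↦9, 1↦7, 2↦5, 3↦3, 4↦1, 5↦10, 6↦8, 7↦6, 8↦4, 9↦2, 10↦0]  zeros at y ∈ {10}
  x = 4: [0↦10, 1↦8, 2↦6, 3↦4, 4↦2, 5↦0, 6↦9, 7↦7, 8↦5, 9↦3, 10↦1]  zeros at y ∈ {5}
  x = 5: [0↦4, 1↦2, 2↦0, 3↦9, 4↦7, 5↦5, 6↦3, 7↦1, 8↦10, 9↦8, 10↦6]  zeros at y ∈ {2}
  x = 6: [0↦2, 1↦0, 2↦9, 3↦7, 4↦5, 5↦3, 6↦1, 7↦10, 8↦8, 9↦6, 10↦4]  zeros at y ∈ {1}
  x = 7: [0↦4, 1↦2, 2↦0, 3↦9, 4↦7, 5↦5, 6↦3, 7↦1, 8↦10, 9↦8, 10↦6]  zeros at y ∈ {2}
  x = 8: [0↦10, 1↦8, 2↦6, 3↦4, 4↦2, 5↦0, 6↦9, 7↦7, 8↦5, 9↦3, 10↦1]  zeros at y ∈ {5}
  x = 9: [0↦9, 1↦7, 2↦5, 3↦3, 4↦1, 5↦10, 6↦8, 7↦6, 8↦4, 9↦2, 10↦0]  zeros at y ∈ {10}
  x = 10: [0↦1, 1↦10, 2↦8, 3↦6, 4↦4, 5↦2, 6↦0, 7↦9, 8↦7, 9↦5, 10↦3]  zeros at y ∈ {6}
Collecting zeros: affine points = {(0, 4), (1, 4), (2, 6), (3, 10), (4, 5), (5, 2), (6, 1), (7, 2), (8, 5), (9, 10), (10, 6)}.
Total count |C(F_11)_aff| = 11.


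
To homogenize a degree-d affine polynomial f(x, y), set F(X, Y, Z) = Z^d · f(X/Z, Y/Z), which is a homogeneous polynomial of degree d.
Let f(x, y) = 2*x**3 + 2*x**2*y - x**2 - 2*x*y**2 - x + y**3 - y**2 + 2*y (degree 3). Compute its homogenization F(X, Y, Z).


F(X, Y, Z) = 2*X**3 + 2*X**2*Y - X**2*Z - 2*X*Y**2 - X*Z**2 + Y**3 - Y**2*Z + 2*Y*Z**2

deg(f) = 3.
Substitute x = X/Z, y = Y/Z into f, then multiply by Z^3.
  monomial 2·x^3·y^0 ↦ 2·X^3·Y^0·Z^0.
  monomial 2·x^2·y^1 ↦ 2·X^2·Y^1·Z^0.
  monomial -1·x^2·y^0 ↦ -1·X^2·Y^0·Z^1.
  monomial -2·x^1·y^2 ↦ -2·X^1·Y^2·Z^0.
  monomial -1·x^1·y^0 ↦ -1·X^1·Y^0·Z^2.
  monomial 1·x^0·y^3 ↦ 1·X^0·Y^3·Z^0.
  monomial -1·x^0·y^2 ↦ -1·X^0·Y^2·Z^1.
  monomial 2·x^0·y^1 ↦ 2·X^0·Y^1·Z^2.
Collecting: F(X, Y, Z) = 2*X**3 + 2*X**2*Y - X**2*Z - 2*X*Y**2 - X*Z**2 + Y**3 - Y**2*Z + 2*Y*Z**2.


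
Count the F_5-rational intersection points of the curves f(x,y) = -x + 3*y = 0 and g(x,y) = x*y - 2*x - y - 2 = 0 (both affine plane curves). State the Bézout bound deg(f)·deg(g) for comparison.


Common zeros: ∅; count = 0; Bézout bound = 2.

deg(f) = 1, deg(g) = 2, so Bézout bound = 2.
Scan x ∈ F_5. For each x, list the y ∈ F_5 with f(x, y) ≡ 0 and those with g(x, y) ≡ 0 (mod 5); the common zeros in that column are the intersection.
  x = 0: f ≡ 0 at y ∈ {0}; g ≡ 0 at y ∈ {3}; common: ∅.
  x = 1: f ≡ 0 at y ∈ {2}; g ≡ 0 at y ∈ ∅; common: ∅.
  x = 2: f ≡ 0 at y ∈ {4}; g ≡ 0 at y ∈ {1}; common: ∅.
  x = 3: f ≡ 0 at y ∈ {1}; g ≡ 0 at y ∈ {4}; common: ∅.
  x = 4: f ≡ 0 at y ∈ {3}; g ≡ 0 at y ∈ {0}; common: ∅.
Collecting: common zeros = ∅, so the count is 0.
Comparison with the Bézout bound: 0 ≤ 2 = deg(f)·deg(g), as expected for curves with no common component (the affine F_5-count falls short of the bound because intersections may lie at infinity, over extension fields, or carry multiplicity).


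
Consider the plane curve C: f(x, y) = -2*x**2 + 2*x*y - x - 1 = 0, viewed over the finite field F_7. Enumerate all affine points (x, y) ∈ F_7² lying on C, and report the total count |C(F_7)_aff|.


Affine F_7-points: {(1, 2), (2, 1), (3, 6), (4, 2), (5, 0), (6, 6)}; count = 6.

For each of the 49 pairs (x, y) ∈ F_7², evaluate f(x, y) mod 7. Record the zeros.
  x = 0: [0↦6, 1↦6, 2↦6, 3↦6, 4↦6, 5↦6, 6↦6]  zeros at y ∈ ∅
  x = 1: [0↦3, 1↦5, 2↦0, 3↦2, 4↦4, 5↦6, 6↦1]  zeros at y ∈ {2}
  x = 2: [0↦3, 1↦0, 2↦4, 3↦1, 4↦5, 5↦2, 6↦6]  zeros at y ∈ {1}
  x = 3: [0↦6, 1↦5, 2↦4, 3↦3, 4↦2, 5↦1, 6↦0]  zeros at y ∈ {6}
  x = 4: [0↦5, 1↦6, 2↦0, 3↦1, 4↦2, 5↦3, 6↦4]  zeros at y ∈ {2}
  x = 5: [0↦0, 1↦3, 2↦6, 3↦2, 4↦5, 5↦1, 6↦4]  zeros at y ∈ {0}
  x = 6: [0↦5, 1↦3, 2↦1, 3↦6, 4↦4, 5↦2, 6↦0]  zeros at y ∈ {6}
Collecting zeros: affine points = {(1, 2), (2, 1), (3, 6), (4, 2), (5, 0), (6, 6)}.
Total count |C(F_7)_aff| = 6.


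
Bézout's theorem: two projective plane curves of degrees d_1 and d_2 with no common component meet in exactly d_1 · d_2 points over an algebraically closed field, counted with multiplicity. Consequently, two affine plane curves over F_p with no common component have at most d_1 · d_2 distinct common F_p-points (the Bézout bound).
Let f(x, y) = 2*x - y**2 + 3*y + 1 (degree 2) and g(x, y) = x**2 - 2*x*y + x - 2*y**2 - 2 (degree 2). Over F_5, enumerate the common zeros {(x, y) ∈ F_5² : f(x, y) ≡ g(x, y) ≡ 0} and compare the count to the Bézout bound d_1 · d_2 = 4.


Common zeros: ∅; count = 0; Bézout bound = 4.

deg(f) = 2, deg(g) = 2, so Bézout bound = 4.
Scan x ∈ F_5. For each x, list the y ∈ F_5 with f(x, y) ≡ 0 and those with g(x, y) ≡ 0 (mod 5); the common zeros in that column are the intersection.
  x = 0: f ≡ 0 at y ∈ ∅; g ≡ 0 at y ∈ {2, 3}; common: ∅.
  x = 1: f ≡ 0 at y ∈ {1, 2}; g ≡ 0 at y ∈ {0, 4}; common: ∅.
  x = 2: f ≡ 0 at y ∈ {0, 3}; g ≡ 0 at y ∈ ∅; common: ∅.
  x = 3: f ≡ 0 at y ∈ ∅; g ≡ 0 at y ∈ {0, 2}; common: ∅.
  x = 4: f ≡ 0 at y ∈ {4}; g ≡ 0 at y ∈ ∅; common: ∅.
Collecting: common zeros = ∅, so the count is 0.
Comparison with the Bézout bound: 0 ≤ 4 = deg(f)·deg(g), as expected for curves with no common component (the affine F_5-count falls short of the bound because intersections may lie at infinity, over extension fields, or carry multiplicity).


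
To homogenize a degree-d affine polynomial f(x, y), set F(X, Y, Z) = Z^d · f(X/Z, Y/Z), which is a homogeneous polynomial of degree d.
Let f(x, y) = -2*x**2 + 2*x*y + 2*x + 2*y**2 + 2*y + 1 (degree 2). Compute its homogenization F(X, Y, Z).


F(X, Y, Z) = -2*X**2 + 2*X*Y + 2*X*Z + 2*Y**2 + 2*Y*Z + Z**2

deg(f) = 2.
Substitute x = X/Z, y = Y/Z into f, then multiply by Z^2.
  monomial -2·x^2·y^0 ↦ -2·X^2·Y^0·Z^0.
  monomial 2·x^1·y^1 ↦ 2·X^1·Y^1·Z^0.
  monomial 2·x^1·y^0 ↦ 2·X^1·Y^0·Z^1.
  monomial 2·x^0·y^2 ↦ 2·X^0·Y^2·Z^0.
  monomial 2·x^0·y^1 ↦ 2·X^0·Y^1·Z^1.
  monomial 1·x^0·y^0 ↦ 1·X^0·Y^0·Z^2.
Collecting: F(X, Y, Z) = -2*X**2 + 2*X*Y + 2*X*Z + 2*Y**2 + 2*Y*Z + Z**2.


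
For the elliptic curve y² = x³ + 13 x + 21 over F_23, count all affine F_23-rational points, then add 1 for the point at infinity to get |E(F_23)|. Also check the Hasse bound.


Affine points = {(1, 9), (1, 14), (2, 3), (2, 20), (3, 8), (3, 15), (5, 2), (5, 21), (6, 4), (6, 19), (7, 8), (7, 15), (8, 4), (8, 19), (9, 4), (9, 19), (10, 1), (10, 22), (11, 0), (13, 8), (13, 15), (14, 7), (14, 16), (15, 7), (15, 16), (16, 1), (16, 22), (17, 7), (17, 16), (20, 1), (20, 22)}; affine count = 31; |E(F_23)| = 32.

Discriminant check: Δ ∝ 4a³ + 27b² = 4·13³ + 27·21² = 4·2197 + 27·441 ≡ 18 (mod 23). Nonzero ⇒ E is nonsingular.
For each x ∈ F_23, compute rhs = x³ + 13·x + 21 mod 23, then count y ∈ F_23 with y² ≡ rhs.
  x = 0: rhs = 21, matching y values: none (0 points).
  x = 1: rhs = 12, matching y values: 9, 14 (2 points).
  x = 2: rhs = 9, matching y values: 3, 20 (2 points).
  x = 3: rhs = 18, matching y values: 8, 15 (2 points).
  x = 4: rhs = 22, matching y values: none (0 points).
  x = 5: rhs = 4, matching y values: 2, 21 (2 points).
  x = 6: rhs = 16, matching y values: 4, 19 (2 points).
  x = 7: rhs = 18, matching y values: 8, 15 (2 points).
  x = 8: rhs = 16, matching y values: 4, 19 (2 points).
  x = 9: rhs = 16, matching y values: 4, 19 (2 points).
  x = 10: rhs = 1, matching y values: 1, 22 (2 points).
  x = 11: rhs = 0, matching y values: 0 (1 points).
  x = 12: rhs = 19, matching y values: none (0 points).
  x = 13: rhs = 18, matching y values: 8, 15 (2 points).
  x = 14: rhs = 3, matching y values: 7, 16 (2 points).
  x = 15: rhs = 3, matching y values: 7, 16 (2 points).
  x = 16: rhs = 1, matching y values: 1, 22 (2 points).
  x = 17: rhs = 3, matching y values: 7, 16 (2 points).
  x = 18: rhs = 15, matching y values: none (0 points).
  x = 19: rhs = 20, matching y values: none (0 points).
  x = 20: rhs = 1, matching y values: 1, 22 (2 points).
  x = 21: rhs = 10, matching y values: none (0 points).
  x = 22: rhs = 7, matching y values: none (0 points).
Total affine count: 31.
Full point count |E(F_23)| = 31 + 1 = 32.
Hasse bound: |32 − (23+1)| = |8| = 8 ≤ 2√23 ≈ 9.5917 ✓.


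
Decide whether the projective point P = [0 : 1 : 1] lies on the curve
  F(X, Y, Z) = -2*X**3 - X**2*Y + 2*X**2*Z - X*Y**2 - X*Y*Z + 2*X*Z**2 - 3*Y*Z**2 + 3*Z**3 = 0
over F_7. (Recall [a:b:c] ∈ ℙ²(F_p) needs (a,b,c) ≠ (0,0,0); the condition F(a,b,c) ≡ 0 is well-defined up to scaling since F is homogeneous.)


F(0,1,1) ≡ 0 (mod 7); P is on the curve.

Evaluate F(0, 1, 1) term-by-term (mod 7).
  -2*X**3 ↦ -2·0·1·1 = 0
  -X**2*Y ↦ -1·0·1·1 = 0
  2*X**2*Z ↦ 2·0·1·1 = 0
  -X*Y**2 ↦ -1·0·1·1 = 0
  -X*Y*Z ↦ -1·0·1·1 = 0
  2*X*Z**2 ↦ 2·0·1·1 = 0
  -3*Y*Z**2 ↦ -3·1·1·1 = -3
  3*Z**3 ↦ 3·1·1·1 = 3
Sum: F(0, 1, 1) = (0) + (0) + (0) + (0) + (0) + (0) + (-3) + (3) = 0.
Reducing mod 7: 0 ≡ 0 (mod 7).
Since F(a, b, c) ≡ 0 (mod 7), P lies on the curve.


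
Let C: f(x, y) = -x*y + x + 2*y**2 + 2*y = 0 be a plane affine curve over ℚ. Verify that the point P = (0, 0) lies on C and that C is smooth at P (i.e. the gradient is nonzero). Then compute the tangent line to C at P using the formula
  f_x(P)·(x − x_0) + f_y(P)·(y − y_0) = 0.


Tangent line at P: x + 2*y = 0.

Step 1: f(0, 0) = 0, so P lies on C.
Step 2: partial derivatives
  f_x(x, y) = 1 - y, f_y(x, y) = -x + 4*y + 2.
  f_x(P) = 1, f_y(P) = 2 (gradient nonzero, so P is smooth).
Step 3: tangent line at P: 1·(x − 0) + 2·(y − 0) = 0.
Expanding: x + 2*y = 0.


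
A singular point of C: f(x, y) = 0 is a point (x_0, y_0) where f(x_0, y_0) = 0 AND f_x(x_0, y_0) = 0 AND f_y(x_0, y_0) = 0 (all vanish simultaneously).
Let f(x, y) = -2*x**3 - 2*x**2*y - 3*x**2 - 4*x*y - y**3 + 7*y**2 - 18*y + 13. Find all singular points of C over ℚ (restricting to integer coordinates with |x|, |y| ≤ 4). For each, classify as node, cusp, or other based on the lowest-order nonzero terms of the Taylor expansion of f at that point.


Singular points: {(-1, 2)}; classification: node.

Compute partial derivatives:
  f_x = -6*x**2 - 4*x*y - 6*x - 4*y.
  f_y = -2*x**2 - 4*x - 3*y**2 + 14*y - 18.
Scan x_0 ∈ {−4, ..., 4}. For each x_0, f_y(x_0, y) is a polynomial in y; find its integer roots y ∈ {−4, ..., 4}, then test f_x and f at those candidates.
  x = -4: f_y(-4, y) = -3*y**2 + 14*y - 34; no integer root y with |y| ≤ 4.
  x = -3: f_y(-3, y) = -3*y**2 + 14*y - 24; no integer root y with |y| ≤ 4.
  x = -2: f_y(-2, y) = -3*y**2 + 14*y - 18; no integer root y with |y| ≤ 4.
  x = -1: f_y(-1, y) = -3*y**2 + 14*y - 16; vanishes at y ∈ {2}. (-1, 2): f_x = 0, f = 0 — SINGULAR.
  x = 0: f_y(0, y) = -3*y**2 + 14*y - 18; no integer root y with |y| ≤ 4.
  x = 1: f_y(1, y) = -3*y**2 + 14*y - 24; no integer root y with |y| ≤ 4.
  x = 2: f_y(2, y) = -3*y**2 + 14*y - 34; no integer root y with |y| ≤ 4.
  x = 3: f_y(3, y) = -3*y**2 + 14*y - 48; no integer root y with |y| ≤ 4.
  x = 4: f_y(4, y) = -3*y**2 + 14*y - 66; no integer root y with |y| ≤ 4.
Only singular point on the grid: (-1, 2).
Classify: substitute x = -1 + u, y = 2 + v and expand: f = -2*u**3 - 2*u**2*v - u**2 - v**3 + v**2.
No constant or linear terms (consistent with a singular point). Quadratic part: -u**2 + v**2. Cubic part: -2*u**3 - 2*u**2*v - v**3.
The quadratic part v**2 - u**2 = (v − u)(v + u) splits into two distinct linear factors, so there are two distinct tangent lines y − 2 = ±(x − -1) — this is a node (ordinary double point).
Classification: node.


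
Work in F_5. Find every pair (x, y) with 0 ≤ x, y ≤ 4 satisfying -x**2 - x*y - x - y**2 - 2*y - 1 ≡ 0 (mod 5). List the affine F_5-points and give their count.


Affine F_5-points: {(0, 4)}; count = 1.

For each of the 25 pairs (x, y) ∈ F_5², evaluate f(x, y) mod 5. Record the zeros.
  x = 0: [0↦4, 1↦1, 2↦1, 3↦4, 4↦0]  zeros at y ∈ {4}
  x = 1: [0↦2, 1↦3, 2↦2, 3↦4, 4↦4]  zeros at y ∈ ∅
  x = 2: [0↦3, 1↦3, 2↦1, 3↦2, 4↦1]  zeros at y ∈ ∅
  x = 3: [0↦2, 1↦1, 2↦3, 3↦3, 4↦1]  zeros at y ∈ ∅
  x = 4: [0↦4, 1↦2, 2↦3, 3↦2, 4↦4]  zeros at y ∈ ∅
Collecting zeros: affine points = {(0, 4)}.
Total count |C(F_5)_aff| = 1.


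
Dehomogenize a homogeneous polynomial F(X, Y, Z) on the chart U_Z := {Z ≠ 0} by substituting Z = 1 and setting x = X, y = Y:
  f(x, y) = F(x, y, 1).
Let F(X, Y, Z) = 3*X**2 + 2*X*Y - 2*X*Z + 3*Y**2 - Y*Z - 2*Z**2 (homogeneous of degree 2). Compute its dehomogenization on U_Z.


f(x, y) = 3*x**2 + 2*x*y - 2*x + 3*y**2 - y - 2

On U_Z we set Z = 1. Each monomial c·X^i·Y^j·Z^k in F becomes c·x^i·y^j·1^k = c·x^i·y^j.
Substituting Z = 1: F(X, Y, 1) = 3*x**2 + 2*x*y - 2*x + 3*y**2 - y - 2.
Note: deg(f) ≤ deg(F) = 2; strict inequality happens when F is divisible by Z (lost terms).


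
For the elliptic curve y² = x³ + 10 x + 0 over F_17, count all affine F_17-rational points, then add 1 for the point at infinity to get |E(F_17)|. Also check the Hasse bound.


Affine points = {(0, 0), (4, 6), (4, 11), (6, 2), (6, 15), (11, 8), (11, 9), (13, 7), (13, 10)}; affine count = 9; |E(F_17)| = 10.

Discriminant check: Δ ∝ 4a³ + 27b² = 4·10³ + 27·0² = 4·1000 + 27·0 ≡ 5 (mod 17). Nonzero ⇒ E is nonsingular.
For each x ∈ F_17, compute rhs = x³ + 10·x + 0 mod 17, then count y ∈ F_17 with y² ≡ rhs.
  x = 0: rhs = 0, matching y values: 0 (1 points).
  x = 1: rhs = 11, matching y values: none (0 points).
  x = 2: rhs = 11, matching y values: none (0 points).
  x = 3: rhs = 6, matching y values: none (0 points).
  x = 4: rhs = 2, matching y values: 6, 11 (2 points).
  x = 5: rhs = 5, matching y values: none (0 points).
  x = 6: rhs = 4, matching y values: 2, 15 (2 points).
  x = 7: rhs = 5, matching y values: none (0 points).
  x = 8: rhs = 14, matching y values: none (0 points).
  x = 9: rhs = 3, matching y values: none (0 points).
  x = 10: rhs = 12, matching y values: none (0 points).
  x = 11: rhs = 13, matching y values: 8, 9 (2 points).
  x = 12: rhs = 12, matching y values: none (0 points).
  x = 13: rhs = 15, matching y values: 7, 10 (2 points).
  x = 14: rhs = 11, matching y values: none (0 points).
  x = 15: rhs = 6, matching y values: none (0 points).
  x = 16: rhs = 6, matching y values: none (0 points).
Total affine count: 9.
Full point count |E(F_17)| = 9 + 1 = 10.
Hasse bound: |10 − (17+1)| = |-8| = 8 ≤ 2√17 ≈ 8.2462 ✓.


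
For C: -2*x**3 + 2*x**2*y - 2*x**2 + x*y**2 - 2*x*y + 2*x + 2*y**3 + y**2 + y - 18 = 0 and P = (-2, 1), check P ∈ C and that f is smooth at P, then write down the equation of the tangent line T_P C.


Tangent line at P: -23*x + 17*y - 63 = 0.

Step 1: f(-2, 1) = 0, so P lies on C.
Step 2: partial derivatives
  f_x(x, y) = -6*x**2 + 4*x*y - 4*x + y**2 - 2*y + 2, f_y(x, y) = 2*x**2 + 2*x*y - 2*x + 6*y**2 + 2*y + 1.
  f_x(P) = -23, f_y(P) = 17 (gradient nonzero, so P is smooth).
Step 3: tangent line at P: -23·(x − -2) + 17·(y − 1) = 0.
Expanding: -23*x + 17*y - 63 = 0.


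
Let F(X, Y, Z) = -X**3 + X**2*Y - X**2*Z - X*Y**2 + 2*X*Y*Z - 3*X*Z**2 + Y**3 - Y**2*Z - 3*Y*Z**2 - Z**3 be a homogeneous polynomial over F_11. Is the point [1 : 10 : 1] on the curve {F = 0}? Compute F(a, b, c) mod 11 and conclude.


F(1,10,1) ≡ 2 (mod 11); P is NOT on the curve.

Evaluate F(1, 10, 1) term-by-term (mod 11).
  -X**3 ↦ -1·1·1·1 = -1
  X**2*Y ↦ 1·1·10·1 = 10
  -X**2*Z ↦ -1·1·1·1 = -1
  -X*Y**2 ↦ -1·1·100·1 = -100
  2*X*Y*Z ↦ 2·1·10·1 = 20
  -3*X*Z**2 ↦ -3·1·1·1 = -3
  Y**3 ↦ 1·1·1000·1 = 1000
  -Y**2*Z ↦ -1·1·100·1 = -100
  -3*Y*Z**2 ↦ -3·1·10·1 = -30
  -Z**3 ↦ -1·1·1·1 = -1
Sum: F(1, 10, 1) = (-1) + (10) + (-1) + (-100) + (20) + (-3) + (1000) + (-100) + (-30) + (-1) = 794.
Reducing mod 11: 794 ≡ 2 (mod 11).
Since F(a, b, c) ≡ 2 ≠ 0 (mod 11), P does NOT lie on the curve.


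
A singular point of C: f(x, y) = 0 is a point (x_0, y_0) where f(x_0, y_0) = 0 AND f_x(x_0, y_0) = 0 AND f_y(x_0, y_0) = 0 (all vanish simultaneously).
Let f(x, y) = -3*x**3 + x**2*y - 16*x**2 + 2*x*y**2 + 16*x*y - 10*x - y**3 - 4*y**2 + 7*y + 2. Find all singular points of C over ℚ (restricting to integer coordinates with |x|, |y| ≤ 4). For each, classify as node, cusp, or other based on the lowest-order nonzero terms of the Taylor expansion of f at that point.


Singular points: {(-2, -3)}; classification: node.

Compute partial derivatives:
  f_x = -9*x**2 + 2*x*y - 32*x + 2*y**2 + 16*y - 10.
  f_y = x**2 + 4*x*y + 16*x - 3*y**2 - 8*y + 7.
Scan x_0 ∈ {−4, ..., 4}. For each x_0, f_y(x_0, y) is a polynomial in y; find its integer roots y ∈ {−4, ..., 4}, then test f_x and f at those candidates.
  x = -4: f_y(-4, y) = -3*y**2 - 24*y - 41; no integer root y with |y| ≤ 4.
  x = -3: f_y(-3, y) = -3*y**2 - 20*y - 32; vanishes at y ∈ {-4}. (-3, -4): f_x = -3 ≠ 0.
  x = -2: f_y(-2, y) = -3*y**2 - 16*y - 21; vanishes at y ∈ {-3}. (-2, -3): f_x = 0, f = 0 — SINGULAR.
  x = -1: f_y(-1, y) = -3*y**2 - 12*y - 8; no integer root y with |y| ≤ 4.
  x = 0: f_y(0, y) = -3*y**2 - 8*y + 7; no integer root y with |y| ≤ 4.
  x = 1: f_y(1, y) = -3*y**2 - 4*y + 24; no integer root y with |y| ≤ 4.
  x = 2: f_y(2, y) = 43 - 3*y**2; no integer root y with |y| ≤ 4.
  x = 3: f_y(3, y) = -3*y**2 + 4*y + 64; vanishes at y ∈ {-4}. (3, -4): f_x = -243 ≠ 0.
  x = 4: f_y(4, y) = -3*y**2 + 8*y + 87; no integer root y with |y| ≤ 4.
Only singular point on the grid: (-2, -3).
Classify: substitute x = -2 + u, y = -3 + v and expand: f = -3*u**3 + u**2*v - u**2 + 2*u*v**2 - v**3 + v**2.
No constant or linear terms (consistent with a singular point). Quadratic part: -u**2 + v**2. Cubic part: -3*u**3 + u**2*v + 2*u*v**2 - v**3.
The quadratic part v**2 - u**2 = (v − u)(v + u) splits into two distinct linear factors, so there are two distinct tangent lines y − -3 = ±(x − -2) — this is a node (ordinary double point).
Classification: node.


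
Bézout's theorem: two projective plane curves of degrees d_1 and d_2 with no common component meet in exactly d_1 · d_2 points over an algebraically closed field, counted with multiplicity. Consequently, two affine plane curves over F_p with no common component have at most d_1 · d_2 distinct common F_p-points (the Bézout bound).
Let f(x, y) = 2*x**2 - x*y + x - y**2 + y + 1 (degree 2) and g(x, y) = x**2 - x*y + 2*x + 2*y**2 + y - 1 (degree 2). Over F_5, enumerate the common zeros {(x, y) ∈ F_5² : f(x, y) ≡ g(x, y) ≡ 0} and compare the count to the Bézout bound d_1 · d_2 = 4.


Common zeros: {(0, 3), (1, 2), (1, 3)}; count = 3; Bézout bound = 4.

deg(f) = 2, deg(g) = 2, so Bézout bound = 4.
Scan x ∈ F_5. For each x, list the y ∈ F_5 with f(x, y) ≡ 0 and those with g(x, y) ≡ 0 (mod 5); the common zeros in that column are the intersection.
  x = 0: f ≡ 0 at y ∈ {3}; g ≡ 0 at y ∈ {3, 4}; common: {3}.
  x = 1: f ≡ 0 at y ∈ {2, 3}; g ≡ 0 at y ∈ {2, 3}; common: {2, 3}.
  x = 2: f ≡ 0 at y ∈ {2}; g ≡ 0 at y ∈ {4}; common: ∅.
  x = 3: f ≡ 0 at y ∈ ∅; g ≡ 0 at y ∈ ∅; common: ∅.
  x = 4: f ≡ 0 at y ∈ ∅; g ≡ 0 at y ∈ {2}; common: ∅.
Collecting: common zeros = {(0, 3), (1, 2), (1, 3)}, so the count is 3.
Comparison with the Bézout bound: 3 ≤ 4 = deg(f)·deg(g), as expected for curves with no common component (the affine F_5-count falls short of the bound because intersections may lie at infinity, over extension fields, or carry multiplicity).


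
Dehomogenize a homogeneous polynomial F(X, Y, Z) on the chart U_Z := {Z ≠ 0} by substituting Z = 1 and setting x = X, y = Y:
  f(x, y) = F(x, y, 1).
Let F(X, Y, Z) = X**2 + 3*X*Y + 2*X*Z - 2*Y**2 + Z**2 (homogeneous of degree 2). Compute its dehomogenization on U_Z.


f(x, y) = x**2 + 3*x*y + 2*x - 2*y**2 + 1

On U_Z we set Z = 1. Each monomial c·X^i·Y^j·Z^k in F becomes c·x^i·y^j·1^k = c·x^i·y^j.
Substituting Z = 1: F(X, Y, 1) = x**2 + 3*x*y + 2*x - 2*y**2 + 1.
Note: deg(f) ≤ deg(F) = 2; strict inequality happens when F is divisible by Z (lost terms).


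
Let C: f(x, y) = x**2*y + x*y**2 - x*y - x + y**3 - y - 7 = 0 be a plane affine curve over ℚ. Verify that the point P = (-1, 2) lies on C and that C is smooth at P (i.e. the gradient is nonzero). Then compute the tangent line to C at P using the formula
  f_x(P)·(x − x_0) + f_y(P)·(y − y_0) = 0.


Tangent line at P: -3*x + 9*y - 21 = 0.

Step 1: f(-1, 2) = 0, so P lies on C.
Step 2: partial derivatives
  f_x(x, y) = 2*x*y + y**2 - y - 1, f_y(x, y) = x**2 + 2*x*y - x + 3*y**2 - 1.
  f_x(P) = -3, f_y(P) = 9 (gradient nonzero, so P is smooth).
Step 3: tangent line at P: -3·(x − -1) + 9·(y − 2) = 0.
Expanding: -3*x + 9*y - 21 = 0.


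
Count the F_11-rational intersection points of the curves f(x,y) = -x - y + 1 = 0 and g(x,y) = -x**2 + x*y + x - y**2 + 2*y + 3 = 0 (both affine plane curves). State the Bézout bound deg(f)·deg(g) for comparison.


Common zeros: ∅; count = 0; Bézout bound = 2.

deg(f) = 1, deg(g) = 2, so Bézout bound = 2.
Scan x ∈ F_11. For each x, list the y ∈ F_11 with f(x, y) ≡ 0 and those with g(x, y) ≡ 0 (mod 11); the common zeros in that column are the intersection.
  x = 0: f ≡ 0 at y ∈ {1}; g ≡ 0 at y ∈ {3, 10}; common: ∅.
  x = 1: f ≡ 0 at y ∈ {0}; g ≡ 0 at y ∈ ∅; common: ∅.
  x = 2: f ≡ 0 at y ∈ {10}; g ≡ 0 at y ∈ {6, 9}; common: ∅.
  x = 3: f ≡ 0 at y ∈ {9}; g ≡ 0 at y ∈ ∅; common: ∅.
  x = 4: f ≡ 0 at y ∈ {8}; g ≡ 0 at y ∈ {3}; common: ∅.
  x = 5: f ≡ 0 at y ∈ {7}; g ≡ 0 at y ∈ {1, 6}; common: ∅.
  x = 6: f ≡ 0 at y ∈ {6}; g ≡ 0 at y ∈ {4}; common: ∅.
  x = 7: f ≡ 0 at y ∈ {5}; g ≡ 0 at y ∈ ∅; common: ∅.
  x = 8: f ≡ 0 at y ∈ {4}; g ≡ 0 at y ∈ {1, 9}; common: ∅.
  x = 9: f ≡ 0 at y ∈ {3}; g ≡ 0 at y ∈ ∅; common: ∅.
  x = 10: f ≡ 0 at y ∈ {2}; g ≡ 0 at y ∈ {4, 8}; common: ∅.
Collecting: common zeros = ∅, so the count is 0.
Comparison with the Bézout bound: 0 ≤ 2 = deg(f)·deg(g), as expected for curves with no common component (the affine F_11-count falls short of the bound because intersections may lie at infinity, over extension fields, or carry multiplicity).


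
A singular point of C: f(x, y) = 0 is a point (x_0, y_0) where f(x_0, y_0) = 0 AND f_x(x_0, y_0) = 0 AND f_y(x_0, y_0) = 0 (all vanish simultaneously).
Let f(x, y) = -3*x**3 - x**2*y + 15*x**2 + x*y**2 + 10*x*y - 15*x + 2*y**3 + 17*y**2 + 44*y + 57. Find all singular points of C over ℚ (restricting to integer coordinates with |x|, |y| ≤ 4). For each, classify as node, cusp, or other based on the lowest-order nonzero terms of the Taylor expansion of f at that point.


Singular points: {(2, -3)}; classification: cusp.

Compute partial derivatives:
  f_x = -9*x**2 - 2*x*y + 30*x + y**2 + 10*y - 15.
  f_y = -x**2 + 2*x*y + 10*x + 6*y**2 + 34*y + 44.
Scan x_0 ∈ {−4, ..., 4}. For each x_0, f_y(x_0, y) is a polynomial in y; find its integer roots y ∈ {−4, ..., 4}, then test f_x and f at those candidates.
  x = -4: f_y(-4, y) = 6*y**2 + 26*y - 12; no integer root y with |y| ≤ 4.
  x = -3: f_y(-3, y) = 6*y**2 + 28*y + 5; no integer root y with |y| ≤ 4.
  x = -2: f_y(-2, y) = 6*y**2 + 30*y + 20; no integer root y with |y| ≤ 4.
  x = -1: f_y(-1, y) = 6*y**2 + 32*y + 33; no integer root y with |y| ≤ 4.
  x = 0: f_y(0, y) = 6*y**2 + 34*y + 44; vanishes at y ∈ {-2}. (0, -2): f_x = -31 ≠ 0.
  x = 1: f_y(1, y) = 6*y**2 + 36*y + 53; no integer root y with |y| ≤ 4.
  x = 2: f_y(2, y) = 6*y**2 + 38*y + 60; vanishes at y ∈ {-3}. (2, -3): f_x = 0, f = 0 — SINGULAR.
  x = 3: f_y(3, y) = 6*y**2 + 40*y + 65; no integer root y with |y| ≤ 4.
  x = 4: f_y(4, y) = 6*y**2 + 42*y + 68; no integer root y with |y| ≤ 4.
Only singular point on the grid: (2, -3).
Classify: substitute x = 2 + u, y = -3 + v and expand: f = -3*u**3 - u**2*v + u*v**2 + 2*v**3 + v**2.
No constant or linear terms (consistent with a singular point). Quadratic part: v**2. Cubic part: -3*u**3 - u**2*v + u*v**2 + 2*v**3.
The quadratic part v**2 is a perfect square, so there is a single (double) tangent line v = 0, i.e. y = -3. Restricting the cubic part to that line (v = 0) leaves -3*u**3 ≠ 0, so f is not divisible by v and the branch is v² ≈ 3*u**3 to lowest order — this is a cusp.
Classification: cusp.


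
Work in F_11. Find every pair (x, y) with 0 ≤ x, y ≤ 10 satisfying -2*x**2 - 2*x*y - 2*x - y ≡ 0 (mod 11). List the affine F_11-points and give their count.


Affine F_11-points: {(0, 0), (1, 6), (2, 2), (3, 6), (4, 9), (6, 2), (7, 5), (8, 9), (9, 5), (10, 0)}; count = 10.

For each of the 121 pairs (x, y) ∈ F_11², evaluate f(x, y) mod 11. Record the zeros.
  x = 0: [0↦0, 1↦10, 2↦9, 3↦8, 4↦7, 5↦6, 6↦5, 7↦4, 8↦3, 9↦2, 10↦1]  zeros at y ∈ {0}
  x = 1: [0↦7, 1↦4, 2↦1, 3↦9, 4↦6, 5↦3, 6↦0, 7↦8, 8↦5, 9↦2, 10↦10]  zeros at y ∈ {6}
  x = 2: [0↦10, 1↦5, 2↦0, 3↦6, 4↦1, 5↦7, 6↦2, 7↦8, 8↦3, 9↦9, 10↦4]  zeros at y ∈ {2}
  x = 3: [0↦9, 1↦2, 2↦6, 3↦10, 4↦3, 5↦7, 6↦0, 7↦4, 8↦8, 9↦1, 10↦5]  zeros at y ∈ {6}
  x = 4: [0↦4, 1↦6, 2↦8, 3↦10, 4↦1, 5↦3, 6↦5, 7↦7, 8↦9, 9↦0, 10↦2]  zeros at y ∈ {9}
  x = 5: [0↦6, 1↦6, 2↦6, 3↦6, 4↦6, 5↦6, 6↦6, 7↦6, 8↦6, 9↦6, 10↦6]  zeros at y ∈ ∅
  x = 6: [0↦4, 1↦2, 2↦0, 3↦9, 4↦7, 5↦5, 6↦3, 7↦1, 8↦10, 9↦8, 10↦6]  zeros at y ∈ {2}
  x = 7: [0↦9, 1↦5, 2↦1, 3↦8, 4↦4, 5↦0, 6↦7, 7↦3, 8↦10, 9↦6, 10↦2]  zeros at y ∈ {5}
  x = 8: [0↦10, 1↦4, 2↦9, 3↦3, 4↦8, 5↦2, 6↦7, 7↦1, 8↦6, 9↦0, 10↦5]  zeros at y ∈ {9}
  x = 9: [0↦7, 1↦10, 2↦2, 3↦5, 4↦8, 5↦0, 6↦3, 7↦6, 8↦9, 9↦1, 10↦4]  zeros at y ∈ {5}
  x = 10: [0↦0, 1↦1, 2↦2, 3↦3, 4↦4, 5↦5, 6↦6, 7↦7, 8↦8, 9↦9, 10↦10]  zeros at y ∈ {0}
Collecting zeros: affine points = {(0, 0), (1, 6), (2, 2), (3, 6), (4, 9), (6, 2), (7, 5), (8, 9), (9, 5), (10, 0)}.
Total count |C(F_11)_aff| = 10.


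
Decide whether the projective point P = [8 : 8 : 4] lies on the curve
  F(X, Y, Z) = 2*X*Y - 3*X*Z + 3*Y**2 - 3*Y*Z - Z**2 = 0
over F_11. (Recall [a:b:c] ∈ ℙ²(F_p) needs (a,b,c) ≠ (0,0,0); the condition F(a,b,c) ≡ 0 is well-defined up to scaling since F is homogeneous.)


F(8,8,4) ≡ 2 (mod 11); P is NOT on the curve.

Evaluate F(8, 8, 4) term-by-term (mod 11).
  2*X*Y ↦ 2·8·8·1 = 128
  -3*X*Z ↦ -3·8·1·4 = -96
  3*Y**2 ↦ 3·1·64·1 = 192
  -3*Y*Z ↦ -3·1·8·4 = -96
  -Z**2 ↦ -1·1·1·16 = -16
Sum: F(8, 8, 4) = (128) + (-96) + (192) + (-96) + (-16) = 112.
Reducing mod 11: 112 ≡ 2 (mod 11).
Since F(a, b, c) ≡ 2 ≠ 0 (mod 11), P does NOT lie on the curve.


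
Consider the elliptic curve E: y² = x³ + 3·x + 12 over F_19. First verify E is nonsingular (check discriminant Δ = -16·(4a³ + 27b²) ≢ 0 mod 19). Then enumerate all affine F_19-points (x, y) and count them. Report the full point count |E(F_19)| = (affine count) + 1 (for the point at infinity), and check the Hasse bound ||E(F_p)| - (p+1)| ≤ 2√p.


Affine points = {(1, 4), (1, 15), (2, 8), (2, 11), (5, 0), (8, 4), (8, 15), (10, 4), (10, 15), (12, 3), (12, 16), (13, 5), (13, 14), (14, 9), (14, 10), (17, 6), (17, 13)}; affine count = 17; |E(F_19)| = 18.

Discriminant check: Δ ∝ 4a³ + 27b² = 4·3³ + 27·12² = 4·27 + 27·144 ≡ 6 (mod 19). Nonzero ⇒ E is nonsingular.
For each x ∈ F_19, compute rhs = x³ + 3·x + 12 mod 19, then count y ∈ F_19 with y² ≡ rhs.
  x = 0: rhs = 12, matching y values: none (0 points).
  x = 1: rhs = 16, matching y values: 4, 15 (2 points).
  x = 2: rhs = 7, matching y values: 8, 11 (2 points).
  x = 3: rhs = 10, matching y values: none (0 points).
  x = 4: rhs = 12, matching y values: none (0 points).
  x = 5: rhs = 0, matching y values: 0 (1 points).
  x = 6: rhs = 18, matching y values: none (0 points).
  x = 7: rhs = 15, matching y values: none (0 points).
  x = 8: rhs = 16, matching y values: 4, 15 (2 points).
  x = 9: rhs = 8, matching y values: none (0 points).
  x = 10: rhs = 16, matching y values: 4, 15 (2 points).
  x = 11: rhs = 8, matching y values: none (0 points).
  x = 12: rhs = 9, matching y values: 3, 16 (2 points).
  x = 13: rhs = 6, matching y values: 5, 14 (2 points).
  x = 14: rhs = 5, matching y values: 9, 10 (2 points).
  x = 15: rhs = 12, matching y values: none (0 points).
  x = 16: rhs = 14, matching y values: none (0 points).
  x = 17: rhs = 17, matching y values: 6, 13 (2 points).
  x = 18: rhs = 8, matching y values: none (0 points).
Total affine count: 17.
Full point count |E(F_19)| = 17 + 1 = 18.
Hasse bound: |18 − (19+1)| = |-2| = 2 ≤ 2√19 ≈ 8.7178 ✓.
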